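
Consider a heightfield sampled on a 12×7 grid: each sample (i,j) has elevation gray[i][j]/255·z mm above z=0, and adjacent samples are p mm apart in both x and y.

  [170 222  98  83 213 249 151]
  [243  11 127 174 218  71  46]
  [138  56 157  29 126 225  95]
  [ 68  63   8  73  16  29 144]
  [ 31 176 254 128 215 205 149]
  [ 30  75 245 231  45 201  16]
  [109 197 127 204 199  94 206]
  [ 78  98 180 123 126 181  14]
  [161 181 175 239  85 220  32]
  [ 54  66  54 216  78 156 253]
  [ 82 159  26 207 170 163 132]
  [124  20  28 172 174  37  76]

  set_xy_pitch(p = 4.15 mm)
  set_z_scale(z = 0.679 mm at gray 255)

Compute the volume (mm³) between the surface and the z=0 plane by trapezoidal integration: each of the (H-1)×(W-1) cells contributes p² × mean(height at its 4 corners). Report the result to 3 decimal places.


399.009

height_mm = gray/255 × 0.679; cell vol = 4.15² × mean(4 corners)
unit = 4.15² × 0.679 / (4×255) = 0.0114648 mm³ per gray-sum
row 0: Σ corner-gray over 6 cells = 3542  → 40.6083
row 1: Σ corner-gray over 6 cells = 2910  → 33.3625
row 2: Σ corner-gray over 6 cells = 2009  → 23.0327
row 3: Σ corner-gray over 6 cells = 2726  → 31.2530
row 4: Σ corner-gray over 6 cells = 3776  → 43.2910
row 5: Σ corner-gray over 6 cells = 3597  → 41.2388
row 6: Σ corner-gray over 6 cells = 3465  → 39.7255
row 7: Σ corner-gray over 6 cells = 3501  → 40.1382
row 8: Σ corner-gray over 6 cells = 3440  → 39.4388
row 9: Σ corner-gray over 6 cells = 3111  → 35.6669
row 10: Σ corner-gray over 6 cells = 2726  → 31.2530
Σ rows: total corner-gray = 34803  → 399.0088 mm³


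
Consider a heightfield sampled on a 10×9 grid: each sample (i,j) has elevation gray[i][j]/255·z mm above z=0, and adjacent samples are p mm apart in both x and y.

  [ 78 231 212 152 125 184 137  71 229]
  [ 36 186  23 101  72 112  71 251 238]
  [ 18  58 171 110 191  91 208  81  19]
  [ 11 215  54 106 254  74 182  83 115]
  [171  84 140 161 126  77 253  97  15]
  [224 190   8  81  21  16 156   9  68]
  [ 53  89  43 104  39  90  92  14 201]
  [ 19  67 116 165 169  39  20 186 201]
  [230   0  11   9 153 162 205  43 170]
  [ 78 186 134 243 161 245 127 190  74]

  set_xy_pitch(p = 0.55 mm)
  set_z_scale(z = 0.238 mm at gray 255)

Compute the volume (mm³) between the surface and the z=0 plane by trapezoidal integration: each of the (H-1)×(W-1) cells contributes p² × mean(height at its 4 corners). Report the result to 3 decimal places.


height_mm = gray/255 × 0.238; cell vol = 0.55² × mean(4 corners)
unit = 0.55² × 0.238 / (4×255) = 7.05833e-05 mm³ per gray-sum
row 0: Σ corner-gray over 8 cells = 4437  → 0.3132
row 1: Σ corner-gray over 8 cells = 3763  → 0.2656
row 2: Σ corner-gray over 8 cells = 3919  → 0.2766
row 3: Σ corner-gray over 8 cells = 4124  → 0.2911
row 4: Σ corner-gray over 8 cells = 3316  → 0.2341
row 5: Σ corner-gray over 8 cells = 2450  → 0.1729
row 6: Σ corner-gray over 8 cells = 2940  → 0.2075
row 7: Σ corner-gray over 8 cells = 3310  → 0.2336
row 8: Σ corner-gray over 8 cells = 4290  → 0.3028
Σ rows: total corner-gray = 32549  → 2.2974 mm³

2.297


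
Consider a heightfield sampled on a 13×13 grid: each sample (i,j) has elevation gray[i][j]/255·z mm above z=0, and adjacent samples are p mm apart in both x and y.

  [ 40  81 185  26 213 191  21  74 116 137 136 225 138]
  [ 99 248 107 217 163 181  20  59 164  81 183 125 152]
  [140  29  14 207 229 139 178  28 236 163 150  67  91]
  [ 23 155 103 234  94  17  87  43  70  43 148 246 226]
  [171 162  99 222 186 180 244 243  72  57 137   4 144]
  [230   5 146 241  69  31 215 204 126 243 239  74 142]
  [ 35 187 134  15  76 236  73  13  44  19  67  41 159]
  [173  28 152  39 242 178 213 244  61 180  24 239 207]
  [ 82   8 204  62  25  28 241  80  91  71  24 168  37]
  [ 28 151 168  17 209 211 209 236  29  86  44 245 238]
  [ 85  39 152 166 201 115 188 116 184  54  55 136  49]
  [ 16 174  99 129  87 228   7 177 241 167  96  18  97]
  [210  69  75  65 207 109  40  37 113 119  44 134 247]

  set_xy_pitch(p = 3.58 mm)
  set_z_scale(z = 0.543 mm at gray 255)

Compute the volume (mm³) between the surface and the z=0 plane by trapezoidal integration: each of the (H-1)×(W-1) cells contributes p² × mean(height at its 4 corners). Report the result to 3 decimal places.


492.535

height_mm = gray/255 × 0.543; cell vol = 3.58² × mean(4 corners)
unit = 3.58² × 0.543 / (4×255) = 0.00682285 mm³ per gray-sum
row 0: Σ corner-gray over 12 cells = 6335  → 43.2227
row 1: Σ corner-gray over 12 cells = 6458  → 44.0620
row 2: Σ corner-gray over 12 cells = 5840  → 39.8454
row 3: Σ corner-gray over 12 cells = 6256  → 42.6837
row 4: Σ corner-gray over 12 cells = 7085  → 48.3399
row 5: Σ corner-gray over 12 cells = 5562  → 37.9487
row 6: Σ corner-gray over 12 cells = 5584  → 38.0988
row 7: Σ corner-gray over 12 cells = 5703  → 38.9107
row 8: Σ corner-gray over 12 cells = 5599  → 38.2011
row 9: Σ corner-gray over 12 cells = 6422  → 43.8163
row 10: Σ corner-gray over 12 cells = 5905  → 40.2889
row 11: Σ corner-gray over 12 cells = 5440  → 37.1163
Σ rows: total corner-gray = 72189  → 492.5346 mm³


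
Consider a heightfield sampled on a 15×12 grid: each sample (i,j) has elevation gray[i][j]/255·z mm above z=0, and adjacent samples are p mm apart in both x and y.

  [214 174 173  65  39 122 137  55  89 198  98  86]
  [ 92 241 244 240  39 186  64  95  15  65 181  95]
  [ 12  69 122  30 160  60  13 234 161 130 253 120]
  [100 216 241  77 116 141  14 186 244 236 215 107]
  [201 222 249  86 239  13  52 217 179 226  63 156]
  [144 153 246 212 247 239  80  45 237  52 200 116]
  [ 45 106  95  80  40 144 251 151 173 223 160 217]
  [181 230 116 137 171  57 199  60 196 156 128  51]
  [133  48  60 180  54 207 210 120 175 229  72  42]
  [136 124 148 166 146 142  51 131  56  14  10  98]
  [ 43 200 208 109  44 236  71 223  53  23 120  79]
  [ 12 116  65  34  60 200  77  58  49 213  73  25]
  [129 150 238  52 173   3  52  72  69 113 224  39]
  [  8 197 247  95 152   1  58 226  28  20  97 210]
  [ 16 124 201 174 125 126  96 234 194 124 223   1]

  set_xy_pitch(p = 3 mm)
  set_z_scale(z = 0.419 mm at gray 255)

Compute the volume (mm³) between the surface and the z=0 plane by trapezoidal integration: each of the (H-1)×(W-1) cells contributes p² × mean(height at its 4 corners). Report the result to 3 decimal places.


296.064

height_mm = gray/255 × 0.419; cell vol = 3² × mean(4 corners)
unit = 3² × 0.419 / (4×255) = 0.00369706 mm³ per gray-sum
row 0: Σ corner-gray over 11 cells = 5527  → 20.4336
row 1: Σ corner-gray over 11 cells = 5523  → 20.4189
row 2: Σ corner-gray over 11 cells = 6175  → 22.8293
row 3: Σ corner-gray over 11 cells = 7028  → 25.9829
row 4: Σ corner-gray over 11 cells = 7131  → 26.3637
row 5: Σ corner-gray over 11 cells = 6790  → 25.1030
row 6: Σ corner-gray over 11 cells = 6240  → 23.0696
row 7: Σ corner-gray over 11 cells = 6017  → 22.2452
row 8: Σ corner-gray over 11 cells = 5095  → 18.8365
row 9: Σ corner-gray over 11 cells = 4906  → 18.1378
row 10: Σ corner-gray over 11 cells = 4623  → 17.0915
row 11: Σ corner-gray over 11 cells = 4387  → 16.2190
row 12: Σ corner-gray over 11 cells = 4920  → 18.1895
row 13: Σ corner-gray over 11 cells = 5719  → 21.1435
Σ rows: total corner-gray = 80081  → 296.0642 mm³


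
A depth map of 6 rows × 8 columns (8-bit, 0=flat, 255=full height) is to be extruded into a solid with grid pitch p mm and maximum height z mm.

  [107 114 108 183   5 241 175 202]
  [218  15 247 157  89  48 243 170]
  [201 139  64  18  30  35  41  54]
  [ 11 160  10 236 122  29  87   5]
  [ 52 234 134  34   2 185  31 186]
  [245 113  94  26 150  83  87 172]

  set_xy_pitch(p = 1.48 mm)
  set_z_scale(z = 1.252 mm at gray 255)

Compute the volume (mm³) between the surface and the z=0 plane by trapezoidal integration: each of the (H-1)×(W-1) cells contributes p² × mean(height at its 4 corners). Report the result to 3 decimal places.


39.894

height_mm = gray/255 × 1.252; cell vol = 1.48² × mean(4 corners)
unit = 1.48² × 1.252 / (4×255) = 0.00268861 mm³ per gray-sum
row 0: Σ corner-gray over 7 cells = 3947  → 10.6119
row 1: Σ corner-gray over 7 cells = 2895  → 7.7835
row 2: Σ corner-gray over 7 cells = 2213  → 5.9499
row 3: Σ corner-gray over 7 cells = 2782  → 7.4797
row 4: Σ corner-gray over 7 cells = 3001  → 8.0685
Σ rows: total corner-gray = 14838  → 39.8936 mm³


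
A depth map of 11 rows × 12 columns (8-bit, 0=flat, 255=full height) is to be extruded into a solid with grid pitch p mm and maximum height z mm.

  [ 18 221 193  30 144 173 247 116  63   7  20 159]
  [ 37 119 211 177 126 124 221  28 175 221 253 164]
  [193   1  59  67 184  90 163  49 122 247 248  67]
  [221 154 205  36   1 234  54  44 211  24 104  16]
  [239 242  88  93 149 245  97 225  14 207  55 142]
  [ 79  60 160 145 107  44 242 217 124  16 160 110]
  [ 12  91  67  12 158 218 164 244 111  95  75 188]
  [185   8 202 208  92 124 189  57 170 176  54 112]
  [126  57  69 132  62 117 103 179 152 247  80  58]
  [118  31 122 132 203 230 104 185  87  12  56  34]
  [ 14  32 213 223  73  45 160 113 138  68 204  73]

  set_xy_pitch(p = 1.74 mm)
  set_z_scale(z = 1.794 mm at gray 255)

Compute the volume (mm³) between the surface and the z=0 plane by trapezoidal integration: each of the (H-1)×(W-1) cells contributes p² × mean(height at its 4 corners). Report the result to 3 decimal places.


295.538

height_mm = gray/255 × 1.794; cell vol = 1.74² × mean(4 corners)
unit = 1.74² × 1.794 / (4×255) = 0.00532501 mm³ per gray-sum
row 0: Σ corner-gray over 11 cells = 6116  → 32.5678
row 1: Σ corner-gray over 11 cells = 6231  → 33.1802
row 2: Σ corner-gray over 11 cells = 5091  → 27.1096
row 3: Σ corner-gray over 11 cells = 5582  → 29.7242
row 4: Σ corner-gray over 11 cells = 5950  → 31.6838
row 5: Σ corner-gray over 11 cells = 5409  → 28.8030
row 6: Σ corner-gray over 11 cells = 5527  → 29.4314
row 7: Σ corner-gray over 11 cells = 5437  → 28.9521
row 8: Σ corner-gray over 11 cells = 5056  → 26.9233
row 9: Σ corner-gray over 11 cells = 5101  → 27.1629
Σ rows: total corner-gray = 55500  → 295.5383 mm³


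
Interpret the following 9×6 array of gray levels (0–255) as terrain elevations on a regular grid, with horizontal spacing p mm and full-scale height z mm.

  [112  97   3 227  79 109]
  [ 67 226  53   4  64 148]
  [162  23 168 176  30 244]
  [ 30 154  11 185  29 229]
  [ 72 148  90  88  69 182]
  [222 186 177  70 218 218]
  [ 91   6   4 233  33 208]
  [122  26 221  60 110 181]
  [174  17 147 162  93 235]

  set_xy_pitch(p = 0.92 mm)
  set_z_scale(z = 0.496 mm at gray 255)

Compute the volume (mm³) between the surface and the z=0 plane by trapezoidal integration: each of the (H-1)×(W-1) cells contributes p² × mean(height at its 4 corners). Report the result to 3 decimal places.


7.441

height_mm = gray/255 × 0.496; cell vol = 0.92² × mean(4 corners)
unit = 0.92² × 0.496 / (4×255) = 0.000411583 mm³ per gray-sum
row 0: Σ corner-gray over 5 cells = 1942  → 0.7993
row 1: Σ corner-gray over 5 cells = 2109  → 0.8680
row 2: Σ corner-gray over 5 cells = 2217  → 0.9125
row 3: Σ corner-gray over 5 cells = 2061  → 0.8483
row 4: Σ corner-gray over 5 cells = 2786  → 1.1467
row 5: Σ corner-gray over 5 cells = 2593  → 1.0672
row 6: Σ corner-gray over 5 cells = 1988  → 0.8182
row 7: Σ corner-gray over 5 cells = 2384  → 0.9812
Σ rows: total corner-gray = 18080  → 7.4414 mm³


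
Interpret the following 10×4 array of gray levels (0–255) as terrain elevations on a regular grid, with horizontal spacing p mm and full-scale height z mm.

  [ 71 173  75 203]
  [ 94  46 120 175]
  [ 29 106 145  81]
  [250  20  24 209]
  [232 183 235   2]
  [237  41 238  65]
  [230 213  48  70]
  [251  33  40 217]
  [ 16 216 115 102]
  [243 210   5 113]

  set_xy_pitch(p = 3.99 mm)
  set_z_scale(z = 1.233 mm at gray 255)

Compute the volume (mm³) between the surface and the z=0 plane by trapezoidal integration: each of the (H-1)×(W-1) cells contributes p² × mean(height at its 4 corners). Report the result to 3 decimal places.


height_mm = gray/255 × 1.233; cell vol = 3.99² × mean(4 corners)
unit = 3.99² × 1.233 / (4×255) = 0.0192446 mm³ per gray-sum
row 0: Σ corner-gray over 3 cells = 1371  → 26.3843
row 1: Σ corner-gray over 3 cells = 1213  → 23.3437
row 2: Σ corner-gray over 3 cells = 1159  → 22.3045
row 3: Σ corner-gray over 3 cells = 1617  → 31.1185
row 4: Σ corner-gray over 3 cells = 1930  → 37.1421
row 5: Σ corner-gray over 3 cells = 1682  → 32.3694
row 6: Σ corner-gray over 3 cells = 1436  → 27.6352
row 7: Σ corner-gray over 3 cells = 1394  → 26.8270
row 8: Σ corner-gray over 3 cells = 1566  → 30.1370
Σ rows: total corner-gray = 13368  → 257.2617 mm³

257.262


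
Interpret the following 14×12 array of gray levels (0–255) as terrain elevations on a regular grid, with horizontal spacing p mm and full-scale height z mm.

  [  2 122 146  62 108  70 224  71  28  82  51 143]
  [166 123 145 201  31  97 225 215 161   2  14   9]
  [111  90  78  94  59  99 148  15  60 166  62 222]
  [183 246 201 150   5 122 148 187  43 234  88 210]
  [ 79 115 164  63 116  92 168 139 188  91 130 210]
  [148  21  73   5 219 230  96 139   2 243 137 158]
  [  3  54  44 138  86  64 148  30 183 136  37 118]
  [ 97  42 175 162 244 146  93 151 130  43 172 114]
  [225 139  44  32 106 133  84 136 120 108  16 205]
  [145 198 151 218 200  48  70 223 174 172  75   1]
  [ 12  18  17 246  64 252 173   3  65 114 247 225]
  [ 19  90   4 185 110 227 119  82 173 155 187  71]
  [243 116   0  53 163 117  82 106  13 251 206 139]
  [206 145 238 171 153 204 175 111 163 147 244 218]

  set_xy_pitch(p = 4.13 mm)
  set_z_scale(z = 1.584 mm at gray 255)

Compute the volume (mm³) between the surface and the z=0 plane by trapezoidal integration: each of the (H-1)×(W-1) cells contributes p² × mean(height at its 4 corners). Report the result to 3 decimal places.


1839.272

height_mm = gray/255 × 1.584; cell vol = 4.13² × mean(4 corners)
unit = 4.13² × 1.584 / (4×255) = 0.0264884 mm³ per gray-sum
row 0: Σ corner-gray over 11 cells = 4676  → 123.8596
row 1: Σ corner-gray over 11 cells = 4678  → 123.9126
row 2: Σ corner-gray over 11 cells = 5316  → 140.8121
row 3: Σ corner-gray over 11 cells = 6062  → 160.5725
row 4: Σ corner-gray over 11 cells = 5457  → 144.5470
row 5: Σ corner-gray over 11 cells = 4597  → 121.7670
row 6: Σ corner-gray over 11 cells = 4888  → 129.4751
row 7: Σ corner-gray over 11 cells = 5193  → 137.5541
row 8: Σ corner-gray over 11 cells = 5470  → 144.8913
row 9: Σ corner-gray over 11 cells = 5839  → 154.6655
row 10: Σ corner-gray over 11 cells = 5389  → 142.7458
row 11: Σ corner-gray over 11 cells = 5350  → 141.7127
row 12: Σ corner-gray over 11 cells = 6522  → 172.7571
Σ rows: total corner-gray = 69437  → 1839.2724 mm³


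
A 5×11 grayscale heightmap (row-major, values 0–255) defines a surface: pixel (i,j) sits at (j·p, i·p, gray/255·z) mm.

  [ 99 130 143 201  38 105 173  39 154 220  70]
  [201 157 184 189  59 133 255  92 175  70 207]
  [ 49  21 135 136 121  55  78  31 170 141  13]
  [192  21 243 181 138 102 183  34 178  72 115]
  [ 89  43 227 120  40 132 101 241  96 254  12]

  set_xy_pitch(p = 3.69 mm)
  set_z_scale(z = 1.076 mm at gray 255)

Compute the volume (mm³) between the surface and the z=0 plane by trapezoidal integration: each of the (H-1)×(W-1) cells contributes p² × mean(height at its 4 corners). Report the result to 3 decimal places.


289.485

height_mm = gray/255 × 1.076; cell vol = 3.69² × mean(4 corners)
unit = 3.69² × 1.076 / (4×255) = 0.0143637 mm³ per gray-sum
row 0: Σ corner-gray over 10 cells = 5611  → 80.5944
row 1: Σ corner-gray over 10 cells = 4874  → 70.0084
row 2: Σ corner-gray over 10 cells = 4449  → 63.9039
row 3: Σ corner-gray over 10 cells = 5220  → 74.9783
Σ rows: total corner-gray = 20154  → 289.4850 mm³


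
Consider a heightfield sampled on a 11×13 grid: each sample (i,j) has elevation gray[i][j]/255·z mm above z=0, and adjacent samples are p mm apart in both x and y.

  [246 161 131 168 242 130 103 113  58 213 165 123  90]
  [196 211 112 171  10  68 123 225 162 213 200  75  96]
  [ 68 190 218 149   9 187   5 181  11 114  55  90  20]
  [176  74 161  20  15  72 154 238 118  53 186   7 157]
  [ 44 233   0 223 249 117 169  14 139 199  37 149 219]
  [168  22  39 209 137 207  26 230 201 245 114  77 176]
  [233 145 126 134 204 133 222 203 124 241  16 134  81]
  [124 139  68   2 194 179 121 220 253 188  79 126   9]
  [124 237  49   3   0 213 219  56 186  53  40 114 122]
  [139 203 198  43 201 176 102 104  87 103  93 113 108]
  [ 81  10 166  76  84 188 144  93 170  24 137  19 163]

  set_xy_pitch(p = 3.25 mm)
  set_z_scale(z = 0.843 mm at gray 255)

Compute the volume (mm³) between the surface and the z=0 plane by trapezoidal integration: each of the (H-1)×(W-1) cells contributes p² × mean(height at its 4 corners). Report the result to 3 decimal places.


537.429

height_mm = gray/255 × 0.843; cell vol = 3.25² × mean(4 corners)
unit = 3.25² × 0.843 / (4×255) = 0.0087296 mm³ per gray-sum
row 0: Σ corner-gray over 12 cells = 6982  → 60.9500
row 1: Σ corner-gray over 12 cells = 5938  → 51.8363
row 2: Σ corner-gray over 12 cells = 5035  → 43.9535
row 3: Σ corner-gray over 12 cells = 5850  → 51.0681
row 4: Σ corner-gray over 12 cells = 6679  → 58.3050
row 5: Σ corner-gray over 12 cells = 7036  → 61.4214
row 6: Σ corner-gray over 12 cells = 6949  → 60.6620
row 7: Σ corner-gray over 12 cells = 5857  → 51.1292
row 8: Σ corner-gray over 12 cells = 5679  → 49.5754
row 9: Σ corner-gray over 12 cells = 5559  → 48.5278
Σ rows: total corner-gray = 61564  → 537.4288 mm³


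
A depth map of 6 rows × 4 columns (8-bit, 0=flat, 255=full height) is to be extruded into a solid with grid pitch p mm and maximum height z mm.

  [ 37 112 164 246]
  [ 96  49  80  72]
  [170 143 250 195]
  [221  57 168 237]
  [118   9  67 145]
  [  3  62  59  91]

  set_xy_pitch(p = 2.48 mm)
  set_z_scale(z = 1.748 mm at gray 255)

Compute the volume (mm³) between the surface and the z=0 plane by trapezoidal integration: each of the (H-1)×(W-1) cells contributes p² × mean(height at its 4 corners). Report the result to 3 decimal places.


height_mm = gray/255 × 1.748; cell vol = 2.48² × mean(4 corners)
unit = 2.48² × 1.748 / (4×255) = 0.0105401 mm³ per gray-sum
row 0: Σ corner-gray over 3 cells = 1261  → 13.2911
row 1: Σ corner-gray over 3 cells = 1577  → 16.6217
row 2: Σ corner-gray over 3 cells = 2059  → 21.7021
row 3: Σ corner-gray over 3 cells = 1323  → 13.9445
row 4: Σ corner-gray over 3 cells = 751  → 7.9156
Σ rows: total corner-gray = 6971  → 73.4750 mm³

73.475


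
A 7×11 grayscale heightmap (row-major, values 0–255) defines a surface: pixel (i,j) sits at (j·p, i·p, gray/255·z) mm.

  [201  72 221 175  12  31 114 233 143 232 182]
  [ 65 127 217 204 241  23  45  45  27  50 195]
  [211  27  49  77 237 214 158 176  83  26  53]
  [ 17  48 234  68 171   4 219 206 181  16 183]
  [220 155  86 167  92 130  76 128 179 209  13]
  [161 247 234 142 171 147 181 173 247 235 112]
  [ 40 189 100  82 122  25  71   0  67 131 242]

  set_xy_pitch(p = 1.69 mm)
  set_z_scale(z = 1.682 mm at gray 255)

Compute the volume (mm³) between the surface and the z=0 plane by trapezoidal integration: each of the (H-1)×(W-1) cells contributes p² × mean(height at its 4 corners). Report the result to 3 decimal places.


height_mm = gray/255 × 1.682; cell vol = 1.69² × mean(4 corners)
unit = 1.69² × 1.682 / (4×255) = 0.00470976 mm³ per gray-sum
row 0: Σ corner-gray over 10 cells = 5067  → 23.8644
row 1: Σ corner-gray over 10 cells = 4576  → 21.5519
row 2: Σ corner-gray over 10 cells = 4852  → 22.8518
row 3: Σ corner-gray over 10 cells = 5171  → 24.3542
row 4: Σ corner-gray over 10 cells = 6504  → 30.6323
row 5: Σ corner-gray over 10 cells = 5683  → 26.7656
Σ rows: total corner-gray = 31853  → 150.0201 mm³

150.020


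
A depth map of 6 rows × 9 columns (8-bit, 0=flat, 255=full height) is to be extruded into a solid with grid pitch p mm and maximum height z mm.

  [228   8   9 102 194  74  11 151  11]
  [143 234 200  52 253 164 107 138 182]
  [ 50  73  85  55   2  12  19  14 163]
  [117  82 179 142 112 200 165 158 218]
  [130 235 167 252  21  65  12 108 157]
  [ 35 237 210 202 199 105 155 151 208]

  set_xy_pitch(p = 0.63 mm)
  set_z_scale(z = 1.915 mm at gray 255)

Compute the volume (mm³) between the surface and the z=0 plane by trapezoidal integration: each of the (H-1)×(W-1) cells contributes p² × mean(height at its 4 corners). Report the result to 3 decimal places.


height_mm = gray/255 × 1.915; cell vol = 0.63² × mean(4 corners)
unit = 0.63² × 1.915 / (4×255) = 0.00074516 mm³ per gray-sum
row 0: Σ corner-gray over 8 cells = 3958  → 2.9493
row 1: Σ corner-gray over 8 cells = 3354  → 2.4993
row 2: Σ corner-gray over 8 cells = 3144  → 2.3428
row 3: Σ corner-gray over 8 cells = 4418  → 3.2921
row 4: Σ corner-gray over 8 cells = 4768  → 3.5529
Σ rows: total corner-gray = 19642  → 14.6364 mm³

14.636


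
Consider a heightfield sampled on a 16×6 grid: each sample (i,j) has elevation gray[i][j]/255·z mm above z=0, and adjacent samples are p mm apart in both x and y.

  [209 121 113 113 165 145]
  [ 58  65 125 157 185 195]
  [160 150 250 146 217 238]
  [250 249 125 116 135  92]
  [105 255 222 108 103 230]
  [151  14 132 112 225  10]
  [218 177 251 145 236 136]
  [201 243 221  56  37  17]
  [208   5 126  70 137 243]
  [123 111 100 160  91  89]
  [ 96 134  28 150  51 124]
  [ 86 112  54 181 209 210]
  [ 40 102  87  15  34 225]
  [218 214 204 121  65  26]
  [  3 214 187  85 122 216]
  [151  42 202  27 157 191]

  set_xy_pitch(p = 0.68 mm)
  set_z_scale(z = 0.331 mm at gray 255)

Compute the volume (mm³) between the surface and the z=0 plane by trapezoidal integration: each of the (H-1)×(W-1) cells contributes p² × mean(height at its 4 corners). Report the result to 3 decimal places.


6.155

height_mm = gray/255 × 0.331; cell vol = 0.68² × mean(4 corners)
unit = 0.68² × 0.331 / (4×255) = 0.000150053 mm³ per gray-sum
row 0: Σ corner-gray over 5 cells = 2695  → 0.4044
row 1: Σ corner-gray over 5 cells = 3241  → 0.4863
row 2: Σ corner-gray over 5 cells = 3516  → 0.5276
row 3: Σ corner-gray over 5 cells = 3303  → 0.4956
row 4: Σ corner-gray over 5 cells = 2838  → 0.4259
row 5: Σ corner-gray over 5 cells = 3099  → 0.4650
row 6: Σ corner-gray over 5 cells = 3304  → 0.4958
row 7: Σ corner-gray over 5 cells = 2459  → 0.3690
row 8: Σ corner-gray over 5 cells = 2263  → 0.3396
row 9: Σ corner-gray over 5 cells = 2082  → 0.3124
row 10: Σ corner-gray over 5 cells = 2354  → 0.3532
row 11: Σ corner-gray over 5 cells = 2149  → 0.3225
row 12: Σ corner-gray over 5 cells = 2193  → 0.3291
row 13: Σ corner-gray over 5 cells = 2887  → 0.4332
row 14: Σ corner-gray over 5 cells = 2633  → 0.3951
Σ rows: total corner-gray = 41016  → 6.1546 mm³


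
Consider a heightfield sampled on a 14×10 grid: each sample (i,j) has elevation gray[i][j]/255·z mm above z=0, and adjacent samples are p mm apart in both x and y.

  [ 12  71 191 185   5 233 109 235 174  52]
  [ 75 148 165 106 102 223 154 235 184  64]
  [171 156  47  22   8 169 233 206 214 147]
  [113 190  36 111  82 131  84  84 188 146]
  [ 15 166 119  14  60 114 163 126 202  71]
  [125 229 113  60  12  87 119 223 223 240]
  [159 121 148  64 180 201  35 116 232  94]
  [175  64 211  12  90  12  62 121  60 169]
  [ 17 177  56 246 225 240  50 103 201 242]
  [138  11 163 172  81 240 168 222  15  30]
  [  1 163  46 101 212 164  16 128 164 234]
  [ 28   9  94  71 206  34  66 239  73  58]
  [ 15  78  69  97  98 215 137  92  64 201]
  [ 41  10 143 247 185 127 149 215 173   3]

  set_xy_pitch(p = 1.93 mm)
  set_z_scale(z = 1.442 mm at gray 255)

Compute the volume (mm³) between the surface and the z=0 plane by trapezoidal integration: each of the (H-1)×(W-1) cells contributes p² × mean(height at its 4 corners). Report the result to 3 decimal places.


height_mm = gray/255 × 1.442; cell vol = 1.93² × mean(4 corners)
unit = 1.93² × 1.442 / (4×255) = 0.00526599 mm³ per gray-sum
row 0: Σ corner-gray over 9 cells = 5243  → 27.6096
row 1: Σ corner-gray over 9 cells = 5201  → 27.3884
row 2: Σ corner-gray over 9 cells = 4499  → 23.6917
row 3: Σ corner-gray over 9 cells = 4085  → 21.5116
row 4: Σ corner-gray over 9 cells = 4511  → 23.7549
row 5: Σ corner-gray over 9 cells = 4944  → 26.0350
row 6: Σ corner-gray over 9 cells = 4055  → 21.3536
row 7: Σ corner-gray over 9 cells = 4463  → 23.5021
row 8: Σ corner-gray over 9 cells = 5167  → 27.2094
row 9: Σ corner-gray over 9 cells = 4535  → 23.8812
row 10: Σ corner-gray over 9 cells = 3893  → 20.5005
row 11: Σ corner-gray over 9 cells = 3586  → 18.8838
row 12: Σ corner-gray over 9 cells = 4458  → 23.4758
Σ rows: total corner-gray = 58640  → 308.7974 mm³

308.797


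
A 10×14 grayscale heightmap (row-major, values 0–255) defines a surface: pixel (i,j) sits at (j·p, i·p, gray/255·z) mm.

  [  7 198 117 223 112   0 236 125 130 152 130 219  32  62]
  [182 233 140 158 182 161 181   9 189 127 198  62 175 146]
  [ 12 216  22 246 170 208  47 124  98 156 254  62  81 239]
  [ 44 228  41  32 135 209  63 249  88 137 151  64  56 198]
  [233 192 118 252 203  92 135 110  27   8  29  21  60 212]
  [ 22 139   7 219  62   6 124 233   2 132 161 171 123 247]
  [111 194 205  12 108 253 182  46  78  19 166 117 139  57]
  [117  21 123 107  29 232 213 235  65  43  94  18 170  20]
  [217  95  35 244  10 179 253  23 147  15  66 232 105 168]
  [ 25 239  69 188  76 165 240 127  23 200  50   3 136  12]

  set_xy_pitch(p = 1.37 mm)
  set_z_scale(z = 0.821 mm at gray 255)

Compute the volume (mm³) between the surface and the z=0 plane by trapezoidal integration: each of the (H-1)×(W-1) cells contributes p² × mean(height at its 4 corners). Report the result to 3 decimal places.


88.135

height_mm = gray/255 × 0.821; cell vol = 1.37² × mean(4 corners)
unit = 1.37² × 0.821 / (4×255) = 0.00151072 mm³ per gray-sum
row 0: Σ corner-gray over 13 cells = 7375  → 11.1416
row 1: Σ corner-gray over 13 cells = 7577  → 11.4467
row 2: Σ corner-gray over 13 cells = 6767  → 10.2230
row 3: Σ corner-gray over 13 cells = 6087  → 9.1958
row 4: Σ corner-gray over 13 cells = 5966  → 9.0130
row 5: Σ corner-gray over 13 cells = 6233  → 9.4163
row 6: Σ corner-gray over 13 cells = 6043  → 9.1293
row 7: Σ corner-gray over 13 cells = 6030  → 9.1096
row 8: Σ corner-gray over 13 cells = 6262  → 9.4601
Σ rows: total corner-gray = 58340  → 88.1354 mm³


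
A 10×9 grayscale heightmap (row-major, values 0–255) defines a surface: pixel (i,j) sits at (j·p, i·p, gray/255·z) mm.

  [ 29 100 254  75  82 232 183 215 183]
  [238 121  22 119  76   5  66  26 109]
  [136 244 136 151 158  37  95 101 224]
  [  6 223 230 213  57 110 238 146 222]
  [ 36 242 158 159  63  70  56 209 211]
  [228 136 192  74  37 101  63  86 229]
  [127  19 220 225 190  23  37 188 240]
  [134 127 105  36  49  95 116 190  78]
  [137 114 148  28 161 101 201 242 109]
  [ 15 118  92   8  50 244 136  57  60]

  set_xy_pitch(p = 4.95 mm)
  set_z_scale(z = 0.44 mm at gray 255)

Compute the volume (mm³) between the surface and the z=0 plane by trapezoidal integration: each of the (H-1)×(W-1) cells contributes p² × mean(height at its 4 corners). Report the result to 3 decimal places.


height_mm = gray/255 × 0.44; cell vol = 4.95² × mean(4 corners)
unit = 4.95² × 0.44 / (4×255) = 0.0105697 mm³ per gray-sum
row 0: Σ corner-gray over 8 cells = 3711  → 39.2242
row 1: Σ corner-gray over 8 cells = 3421  → 36.1590
row 2: Σ corner-gray over 8 cells = 4866  → 51.4322
row 3: Σ corner-gray over 8 cells = 4823  → 50.9777
row 4: Σ corner-gray over 8 cells = 3996  → 42.2365
row 5: Σ corner-gray over 8 cells = 4006  → 42.3422
row 6: Σ corner-gray over 8 cells = 3819  → 40.3657
row 7: Σ corner-gray over 8 cells = 3884  → 41.0527
row 8: Σ corner-gray over 8 cells = 3721  → 39.3299
Σ rows: total corner-gray = 36247  → 383.1201 mm³

383.120


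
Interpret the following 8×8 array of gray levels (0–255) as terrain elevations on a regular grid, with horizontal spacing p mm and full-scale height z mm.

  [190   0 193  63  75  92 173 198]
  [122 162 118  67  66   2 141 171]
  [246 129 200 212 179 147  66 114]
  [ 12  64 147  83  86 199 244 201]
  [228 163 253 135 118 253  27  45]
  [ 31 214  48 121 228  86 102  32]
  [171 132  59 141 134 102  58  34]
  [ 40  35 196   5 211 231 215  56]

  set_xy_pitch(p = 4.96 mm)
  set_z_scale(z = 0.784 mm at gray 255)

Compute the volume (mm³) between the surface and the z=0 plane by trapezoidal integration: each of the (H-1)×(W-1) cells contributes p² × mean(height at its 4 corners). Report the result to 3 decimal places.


height_mm = gray/255 × 0.784; cell vol = 4.96² × mean(4 corners)
unit = 4.96² × 0.784 / (4×255) = 0.0189095 mm³ per gray-sum
row 0: Σ corner-gray over 7 cells = 2985  → 56.4448
row 1: Σ corner-gray over 7 cells = 3631  → 68.6603
row 2: Σ corner-gray over 7 cells = 4085  → 77.2452
row 3: Σ corner-gray over 7 cells = 4030  → 76.2051
row 4: Σ corner-gray over 7 cells = 3832  → 72.4611
row 5: Σ corner-gray over 7 cells = 3118  → 58.9597
row 6: Σ corner-gray over 7 cells = 3339  → 63.1387
Σ rows: total corner-gray = 25020  → 473.1148 mm³

473.115


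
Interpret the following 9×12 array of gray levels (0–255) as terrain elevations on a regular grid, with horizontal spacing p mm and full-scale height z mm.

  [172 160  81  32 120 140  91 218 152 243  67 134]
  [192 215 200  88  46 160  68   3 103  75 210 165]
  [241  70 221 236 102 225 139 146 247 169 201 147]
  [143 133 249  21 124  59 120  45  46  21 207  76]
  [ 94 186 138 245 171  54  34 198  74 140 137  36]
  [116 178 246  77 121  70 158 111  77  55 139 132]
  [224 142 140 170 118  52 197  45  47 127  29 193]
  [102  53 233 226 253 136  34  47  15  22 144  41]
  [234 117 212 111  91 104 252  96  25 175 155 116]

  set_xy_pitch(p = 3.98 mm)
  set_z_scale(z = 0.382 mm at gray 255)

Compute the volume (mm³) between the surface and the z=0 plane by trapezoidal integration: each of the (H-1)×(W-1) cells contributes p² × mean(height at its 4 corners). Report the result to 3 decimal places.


266.340

height_mm = gray/255 × 0.382; cell vol = 3.98² × mean(4 corners)
unit = 3.98² × 0.382 / (4×255) = 0.00593239 mm³ per gray-sum
row 0: Σ corner-gray over 11 cells = 5607  → 33.2629
row 1: Σ corner-gray over 11 cells = 6593  → 39.1122
row 2: Σ corner-gray over 11 cells = 6169  → 36.5969
row 3: Σ corner-gray over 11 cells = 5153  → 30.5696
row 4: Σ corner-gray over 11 cells = 5596  → 33.1976
row 5: Σ corner-gray over 11 cells = 5263  → 31.2221
row 6: Σ corner-gray over 11 cells = 5020  → 29.7806
row 7: Σ corner-gray over 11 cells = 5495  → 32.5985
Σ rows: total corner-gray = 44896  → 266.3404 mm³


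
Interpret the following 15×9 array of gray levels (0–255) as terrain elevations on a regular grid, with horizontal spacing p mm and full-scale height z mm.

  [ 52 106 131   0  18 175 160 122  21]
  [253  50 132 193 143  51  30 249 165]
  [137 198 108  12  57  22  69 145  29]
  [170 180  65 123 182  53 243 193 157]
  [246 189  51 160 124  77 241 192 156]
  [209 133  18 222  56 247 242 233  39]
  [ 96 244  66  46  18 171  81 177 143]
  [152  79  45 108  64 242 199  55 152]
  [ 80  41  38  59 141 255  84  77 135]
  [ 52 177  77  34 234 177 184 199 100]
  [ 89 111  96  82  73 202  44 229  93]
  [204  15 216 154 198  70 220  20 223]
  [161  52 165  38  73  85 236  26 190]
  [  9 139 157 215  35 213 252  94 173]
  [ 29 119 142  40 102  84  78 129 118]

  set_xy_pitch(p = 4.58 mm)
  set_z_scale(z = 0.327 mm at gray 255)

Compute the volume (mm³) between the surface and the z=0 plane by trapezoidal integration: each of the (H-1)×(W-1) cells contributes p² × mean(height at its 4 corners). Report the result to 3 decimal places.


380.072

height_mm = gray/255 × 0.327; cell vol = 4.58² × mean(4 corners)
unit = 4.58² × 0.327 / (4×255) = 0.00672479 mm³ per gray-sum
row 0: Σ corner-gray over 8 cells = 3611  → 24.2832
row 1: Σ corner-gray over 8 cells = 3502  → 23.5502
row 2: Σ corner-gray over 8 cells = 3793  → 25.5071
row 3: Σ corner-gray over 8 cells = 4875  → 32.7833
row 4: Σ corner-gray over 8 cells = 5020  → 33.7584
row 5: Σ corner-gray over 8 cells = 4395  → 29.5554
row 6: Σ corner-gray over 8 cells = 3733  → 25.1036
row 7: Σ corner-gray over 8 cells = 3493  → 23.4897
row 8: Σ corner-gray over 8 cells = 3921  → 26.3679
row 9: Σ corner-gray over 8 cells = 4172  → 28.0558
row 10: Σ corner-gray over 8 cells = 4069  → 27.3632
row 11: Σ corner-gray over 8 cells = 3914  → 26.3208
row 12: Σ corner-gray over 8 cells = 4093  → 27.5246
row 13: Σ corner-gray over 8 cells = 3927  → 26.4082
Σ rows: total corner-gray = 56518  → 380.0715 mm³


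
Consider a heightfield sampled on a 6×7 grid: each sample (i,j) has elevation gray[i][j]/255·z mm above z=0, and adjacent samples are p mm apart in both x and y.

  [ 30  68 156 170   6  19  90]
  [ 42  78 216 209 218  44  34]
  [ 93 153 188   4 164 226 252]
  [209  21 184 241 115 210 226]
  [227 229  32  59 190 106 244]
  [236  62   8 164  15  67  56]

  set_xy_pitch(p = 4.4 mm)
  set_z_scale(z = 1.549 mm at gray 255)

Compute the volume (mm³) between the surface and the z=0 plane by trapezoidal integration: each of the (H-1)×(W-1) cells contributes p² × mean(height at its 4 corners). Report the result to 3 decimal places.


height_mm = gray/255 × 1.549; cell vol = 4.4² × mean(4 corners)
unit = 4.4² × 1.549 / (4×255) = 0.0294006 mm³ per gray-sum
row 0: Σ corner-gray over 6 cells = 2564  → 75.3832
row 1: Σ corner-gray over 6 cells = 3421  → 100.5795
row 2: Σ corner-gray over 6 cells = 3792  → 111.4872
row 3: Σ corner-gray over 6 cells = 3680  → 108.1943
row 4: Σ corner-gray over 6 cells = 2627  → 77.2354
Σ rows: total corner-gray = 16084  → 472.8797 mm³

472.880


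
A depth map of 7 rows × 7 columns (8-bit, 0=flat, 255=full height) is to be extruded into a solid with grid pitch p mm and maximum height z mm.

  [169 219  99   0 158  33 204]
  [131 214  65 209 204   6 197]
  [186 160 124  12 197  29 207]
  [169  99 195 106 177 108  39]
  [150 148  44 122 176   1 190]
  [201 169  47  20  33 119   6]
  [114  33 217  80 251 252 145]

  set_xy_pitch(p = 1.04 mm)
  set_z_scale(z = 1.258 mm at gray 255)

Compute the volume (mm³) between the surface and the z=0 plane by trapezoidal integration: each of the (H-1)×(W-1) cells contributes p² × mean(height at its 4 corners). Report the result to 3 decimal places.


23.216

height_mm = gray/255 × 1.258; cell vol = 1.04² × mean(4 corners)
unit = 1.04² × 1.258 / (4×255) = 0.00133397 mm³ per gray-sum
row 0: Σ corner-gray over 6 cells = 3115  → 4.1553
row 1: Σ corner-gray over 6 cells = 3161  → 4.2167
row 2: Σ corner-gray over 6 cells = 3015  → 4.0219
row 3: Σ corner-gray over 6 cells = 2900  → 3.8685
row 4: Σ corner-gray over 6 cells = 2305  → 3.0748
row 5: Σ corner-gray over 6 cells = 2908  → 3.8792
Σ rows: total corner-gray = 17404  → 23.2165 mm³


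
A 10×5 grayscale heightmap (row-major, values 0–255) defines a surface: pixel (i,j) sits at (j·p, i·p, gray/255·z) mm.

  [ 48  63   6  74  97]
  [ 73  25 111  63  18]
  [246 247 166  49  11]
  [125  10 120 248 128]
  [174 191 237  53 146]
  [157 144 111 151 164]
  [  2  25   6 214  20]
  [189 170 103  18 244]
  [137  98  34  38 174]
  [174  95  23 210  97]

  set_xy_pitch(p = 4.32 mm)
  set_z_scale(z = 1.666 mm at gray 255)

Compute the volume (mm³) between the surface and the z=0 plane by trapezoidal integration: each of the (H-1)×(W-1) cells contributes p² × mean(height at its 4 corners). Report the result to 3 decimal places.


height_mm = gray/255 × 1.666; cell vol = 4.32² × mean(4 corners)
unit = 4.32² × 1.666 / (4×255) = 0.0304819 mm³ per gray-sum
row 0: Σ corner-gray over 4 cells = 920  → 28.0434
row 1: Σ corner-gray over 4 cells = 1670  → 50.9048
row 2: Σ corner-gray over 4 cells = 2190  → 66.7554
row 3: Σ corner-gray over 4 cells = 2291  → 69.8341
row 4: Σ corner-gray over 4 cells = 2415  → 73.6138
row 5: Σ corner-gray over 4 cells = 1645  → 50.1428
row 6: Σ corner-gray over 4 cells = 1527  → 46.5459
row 7: Σ corner-gray over 4 cells = 1666  → 50.7829
row 8: Σ corner-gray over 4 cells = 1578  → 48.1005
Σ rows: total corner-gray = 15902  → 484.7235 mm³

484.723


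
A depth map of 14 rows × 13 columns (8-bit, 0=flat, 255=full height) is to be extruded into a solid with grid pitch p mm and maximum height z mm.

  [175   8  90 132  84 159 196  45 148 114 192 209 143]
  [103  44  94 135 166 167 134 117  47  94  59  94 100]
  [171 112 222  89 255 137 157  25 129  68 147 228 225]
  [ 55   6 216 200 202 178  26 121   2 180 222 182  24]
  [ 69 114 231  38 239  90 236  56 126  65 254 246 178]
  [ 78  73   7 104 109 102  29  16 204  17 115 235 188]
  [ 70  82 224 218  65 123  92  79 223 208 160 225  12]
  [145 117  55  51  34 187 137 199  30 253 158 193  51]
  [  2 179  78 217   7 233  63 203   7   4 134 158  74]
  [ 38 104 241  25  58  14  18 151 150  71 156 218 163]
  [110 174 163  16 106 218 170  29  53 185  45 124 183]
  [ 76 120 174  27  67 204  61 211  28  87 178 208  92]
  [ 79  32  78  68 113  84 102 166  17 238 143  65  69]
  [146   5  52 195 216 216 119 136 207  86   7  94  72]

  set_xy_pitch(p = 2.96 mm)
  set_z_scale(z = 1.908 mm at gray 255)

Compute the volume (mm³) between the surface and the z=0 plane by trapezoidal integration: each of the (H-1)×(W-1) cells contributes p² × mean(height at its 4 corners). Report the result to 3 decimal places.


1244.509

height_mm = gray/255 × 1.908; cell vol = 2.96² × mean(4 corners)
unit = 2.96² × 1.908 / (4×255) = 0.0163893 mm³ per gray-sum
row 0: Σ corner-gray over 12 cells = 5577  → 91.4034
row 1: Σ corner-gray over 12 cells = 6039  → 98.9753
row 2: Σ corner-gray over 12 cells = 6683  → 109.5300
row 3: Σ corner-gray over 12 cells = 6786  → 111.2181
row 4: Σ corner-gray over 12 cells = 5925  → 97.1069
row 5: Σ corner-gray over 12 cells = 5768  → 94.5337
row 6: Σ corner-gray over 12 cells = 6504  → 106.5963
row 7: Σ corner-gray over 12 cells = 5666  → 92.8620
row 8: Σ corner-gray over 12 cells = 5255  → 86.1260
row 9: Σ corner-gray over 12 cells = 5472  → 89.6825
row 10: Σ corner-gray over 12 cells = 5757  → 94.3535
row 11: Σ corner-gray over 12 cells = 5258  → 86.1752
row 12: Σ corner-gray over 12 cells = 5244  → 85.9457
Σ rows: total corner-gray = 75934  → 1244.5086 mm³


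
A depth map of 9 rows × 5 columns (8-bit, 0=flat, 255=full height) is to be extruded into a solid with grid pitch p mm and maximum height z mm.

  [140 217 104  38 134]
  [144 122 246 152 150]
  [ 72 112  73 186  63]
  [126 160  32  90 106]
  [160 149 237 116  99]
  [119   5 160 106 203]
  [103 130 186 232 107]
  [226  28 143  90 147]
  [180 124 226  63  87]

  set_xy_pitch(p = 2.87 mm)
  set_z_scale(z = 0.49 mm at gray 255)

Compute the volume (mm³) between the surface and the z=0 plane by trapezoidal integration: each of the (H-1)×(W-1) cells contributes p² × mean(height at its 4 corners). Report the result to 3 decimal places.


height_mm = gray/255 × 0.49; cell vol = 2.87² × mean(4 corners)
unit = 2.87² × 0.49 / (4×255) = 0.00395694 mm³ per gray-sum
row 0: Σ corner-gray over 4 cells = 2326  → 9.2038
row 1: Σ corner-gray over 4 cells = 2211  → 8.7488
row 2: Σ corner-gray over 4 cells = 1673  → 6.6200
row 3: Σ corner-gray over 4 cells = 2059  → 8.1473
row 4: Σ corner-gray over 4 cells = 2127  → 8.4164
row 5: Σ corner-gray over 4 cells = 2170  → 8.5866
row 6: Σ corner-gray over 4 cells = 2201  → 8.7092
row 7: Σ corner-gray over 4 cells = 1988  → 7.8664
Σ rows: total corner-gray = 16755  → 66.2986 mm³

66.299


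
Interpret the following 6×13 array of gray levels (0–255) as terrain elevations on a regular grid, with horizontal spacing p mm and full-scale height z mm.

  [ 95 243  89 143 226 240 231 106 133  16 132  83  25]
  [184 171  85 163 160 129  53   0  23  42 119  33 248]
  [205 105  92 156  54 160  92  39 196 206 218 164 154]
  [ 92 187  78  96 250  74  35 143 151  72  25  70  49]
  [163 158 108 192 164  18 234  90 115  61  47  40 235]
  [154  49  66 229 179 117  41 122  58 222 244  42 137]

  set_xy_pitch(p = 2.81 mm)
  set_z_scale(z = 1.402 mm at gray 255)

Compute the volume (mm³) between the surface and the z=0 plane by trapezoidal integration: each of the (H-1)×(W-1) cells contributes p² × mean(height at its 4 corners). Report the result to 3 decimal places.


310.024

height_mm = gray/255 × 1.402; cell vol = 2.81² × mean(4 corners)
unit = 2.81² × 1.402 / (4×255) = 0.0108533 mm³ per gray-sum
row 0: Σ corner-gray over 12 cells = 5792  → 62.8621
row 1: Σ corner-gray over 12 cells = 5711  → 61.9830
row 2: Σ corner-gray over 12 cells = 5826  → 63.2311
row 3: Σ corner-gray over 12 cells = 5355  → 58.1192
row 4: Σ corner-gray over 12 cells = 5881  → 63.8281
Σ rows: total corner-gray = 28565  → 310.0236 mm³
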